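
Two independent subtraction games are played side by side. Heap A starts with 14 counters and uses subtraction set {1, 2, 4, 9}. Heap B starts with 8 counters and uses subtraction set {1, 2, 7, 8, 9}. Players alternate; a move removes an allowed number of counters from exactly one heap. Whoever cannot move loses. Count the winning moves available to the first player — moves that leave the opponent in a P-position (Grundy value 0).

4

Heap A, S = {1, 2, 4, 9}:
G(0) = 0
G(1) = mex{0} = 1
G(2) = mex{1,0} = 2
G(3) = mex{2,1} = 0
G(4) = mex{0,2,0} = 1
G(5) = mex{1,0,1} = 2
G(6) = mex{2,1,2} = 0
G(7) = mex{0,2,0} = 1
G(8) = mex{1,0,1} = 2
G(9) = mex{2,1,2,0} = 3
G(10) = mex{3,2,0,1} = 4
G(11) = mex{4,3,1,2} = 0
G(12) = mex{0,4,2,0} = 1
G(13) = mex{1,0,3,1} = 2
G(14) = mex{2,1,4,2} = 0
G_A(14) = 0.
Heap B, S = {1, 2, 7, 8, 9}:
n : 0 1 2 3 4 5 6 7 8
G : 0 1 2 0 1 2 0 1 2
G_B(8) = 2.
Combined Grundy value = 0 ⊕ 2 = 2.
A winning move leaves total XOR = 0, i.e. changes one component's Grundy value g to g ⊕ X where X is the current total.
Heap A: need g' = 0⊕2 = 2. Options: 14−1→G=2, 14−2→G=1, 14−4→G=4, 14−9→G=2. Hits: 2.
Heap B: need g' = 2⊕2 = 0. Options: 8−1→G=1, 8−2→G=0, 8−7→G=1, 8−8→G=0. Hits: 2.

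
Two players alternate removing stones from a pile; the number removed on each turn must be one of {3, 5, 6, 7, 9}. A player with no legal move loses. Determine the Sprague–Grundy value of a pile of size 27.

1

n :  0  1  2  3  4  5  6  7  8  9 10 11 12 13 14 15 16 17 18 19 20 21 22 23 24 25 26 27
G :  0  0  0  1  1  1  2  2  2  3  3  3  0  0  0  1  1  1  2  2  2  3  3  3  0  0  0  1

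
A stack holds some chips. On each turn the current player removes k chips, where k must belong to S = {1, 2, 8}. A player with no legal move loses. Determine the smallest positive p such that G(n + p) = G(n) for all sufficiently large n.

n :  0  1  2  3  4  5  6  7  8  9 10 11 12 13 14
G :  0  1  2  0  1  2  0  1  2  0  1  2  0  1  2
G(n+3) = G(n) holds for n = 0,…,7 (a full window of length max(S) = 8), so the sequence is purely periodic with period 3.

3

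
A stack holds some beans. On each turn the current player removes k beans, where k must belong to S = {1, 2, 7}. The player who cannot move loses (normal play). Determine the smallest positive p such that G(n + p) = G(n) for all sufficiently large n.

3

G(0) = 0
G(1) = mex{0} = 1
G(2) = mex{1,0} = 2
G(3) = mex{2,1} = 0
G(4) = mex{0,2} = 1
G(5) = mex{1,0} = 2
G(6) = mex{2,1} = 0
G(7) = mex{0,2,0} = 1
G(8) = mex{1,0,1} = 2
G(9) = mex{2,1,2} = 0
G(10) = mex{0,2,0} = 1
G(11) = mex{1,0,1} = 2
G(12) = mex{2,1,2} = 0
G(13) = mex{0,2,0} = 1
G(14) = mex{1,0,1} = 2
G(n+3) = G(n) holds for n = 0,…,6 (a full window of length max(S) = 7), so the sequence is purely periodic with period 3.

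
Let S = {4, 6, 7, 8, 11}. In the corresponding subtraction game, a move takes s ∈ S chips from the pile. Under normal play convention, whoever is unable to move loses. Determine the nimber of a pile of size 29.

G(0) = 0
G(1) = mex{} = 0
G(2) = mex{} = 0
G(3) = mex{} = 0
G(4) = mex{0} = 1
G(5) = mex{0} = 1
G(6) = mex{0,0} = 1
G(7) = mex{0,0,0} = 1
G(8) = mex{1,0,0,0} = 2
G(9) = mex{1,0,0,0} = 2
G(10) = mex{1,1,0,0} = 2
G(11) = mex{1,1,1,0,0} = 2
G(12) = mex{2,1,1,1,0} = 3
G(13) = mex{2,1,1,1,0} = 3
G(14) = mex{2,2,1,1,0} = 3
G(15) = mex{2,2,2,1,1} = 0
G(16) = mex{3,2,2,2,1} = 0
G(17) = mex{3,2,2,2,1} = 0
G(18) = mex{3,3,2,2,1} = 0
G(19) = mex{0,3,3,2,2} = 1
G(20) = mex{0,3,3,3,2} = 1
G(21) = mex{0,0,3,3,2} = 1
G(22) = mex{0,0,0,3,2} = 1
G(23) = mex{1,0,0,0,3} = 2
G(24) = mex{1,0,0,0,3} = 2
G(25) = mex{1,1,0,0,3} = 2
G(26) = mex{1,1,1,0,0} = 2
G(27) = mex{2,1,1,1,0} = 3
G(28) = mex{2,1,1,1,0} = 3
G(29) = mex{2,2,1,1,0} = 3

3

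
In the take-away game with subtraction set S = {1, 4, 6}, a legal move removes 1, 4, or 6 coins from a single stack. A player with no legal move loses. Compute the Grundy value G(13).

1

n :  0  1  2  3  4  5  6  7  8  9 10 11 12 13
G :  0  1  0  1  2  0  1  0  1  2  0  1  0  1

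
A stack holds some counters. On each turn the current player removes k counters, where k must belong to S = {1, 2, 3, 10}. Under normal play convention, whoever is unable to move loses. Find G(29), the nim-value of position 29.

G(0) = 0
G(1) = mex{0} = 1
G(2) = mex{1,0} = 2
G(3) = mex{2,1,0} = 3
G(4) = mex{3,2,1} = 0
G(5) = mex{0,3,2} = 1
G(6) = mex{1,0,3} = 2
G(7) = mex{2,1,0} = 3
G(8) = mex{3,2,1} = 0
G(9) = mex{0,3,2} = 1
G(10) = mex{1,0,3,0} = 2
G(11) = mex{2,1,0,1} = 3
G(12) = mex{3,2,1,2} = 0
G(13) = mex{0,3,2,3} = 1
G(14) = mex{1,0,3,0} = 2
G(15) = mex{2,1,0,1} = 3
G(16) = mex{3,2,1,2} = 0
G(17) = mex{0,3,2,3} = 1
G(18) = mex{1,0,3,0} = 2
G(19) = mex{2,1,0,1} = 3
G(20) = mex{3,2,1,2} = 0
G(21) = mex{0,3,2,3} = 1
G(22) = mex{1,0,3,0} = 2
G(23) = mex{2,1,0,1} = 3
G(24) = mex{3,2,1,2} = 0
G(25) = mex{0,3,2,3} = 1
G(26) = mex{1,0,3,0} = 2
G(27) = mex{2,1,0,1} = 3
G(28) = mex{3,2,1,2} = 0
G(29) = mex{0,3,2,3} = 1

1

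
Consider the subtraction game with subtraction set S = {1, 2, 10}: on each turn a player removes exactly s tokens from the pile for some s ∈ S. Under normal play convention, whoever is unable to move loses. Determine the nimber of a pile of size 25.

G(0) = 0
G(1) = mex{0} = 1
G(2) = mex{1,0} = 2
G(3) = mex{2,1} = 0
G(4) = mex{0,2} = 1
G(5) = mex{1,0} = 2
G(6) = mex{2,1} = 0
G(7) = mex{0,2} = 1
G(8) = mex{1,0} = 2
G(9) = mex{2,1} = 0
G(10) = mex{0,2,0} = 1
G(11) = mex{1,0,1} = 2
G(12) = mex{2,1,2} = 0
G(13) = mex{0,2,0} = 1
G(14) = mex{1,0,1} = 2
G(15) = mex{2,1,2} = 0
G(16) = mex{0,2,0} = 1
G(17) = mex{1,0,1} = 2
G(18) = mex{2,1,2} = 0
G(19) = mex{0,2,0} = 1
G(20) = mex{1,0,1} = 2
G(21) = mex{2,1,2} = 0
G(22) = mex{0,2,0} = 1
G(23) = mex{1,0,1} = 2
G(24) = mex{2,1,2} = 0
G(25) = mex{0,2,0} = 1

1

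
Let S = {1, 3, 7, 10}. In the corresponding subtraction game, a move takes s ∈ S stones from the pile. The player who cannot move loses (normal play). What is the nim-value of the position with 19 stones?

0

G(0) = 0
G(1) = mex{0} = 1
G(2) = mex{1} = 0
G(3) = mex{0,0} = 1
G(4) = mex{1,1} = 0
G(5) = mex{0,0} = 1
G(6) = mex{1,1} = 0
G(7) = mex{0,0,0} = 1
G(8) = mex{1,1,1} = 0
G(9) = mex{0,0,0} = 1
G(10) = mex{1,1,1,0} = 2
G(11) = mex{2,0,0,1} = 3
G(12) = mex{3,1,1,0} = 2
G(13) = mex{2,2,0,1} = 3
G(14) = mex{3,3,1,0} = 2
G(15) = mex{2,2,0,1} = 3
G(16) = mex{3,3,1,0} = 2
G(17) = mex{2,2,2,1} = 0
G(18) = mex{0,3,3,0} = 1
G(19) = mex{1,2,2,1} = 0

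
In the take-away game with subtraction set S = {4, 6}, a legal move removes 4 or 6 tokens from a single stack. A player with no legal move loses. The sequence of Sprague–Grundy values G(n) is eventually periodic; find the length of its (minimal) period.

10

G(0) = 0
G(1) = mex{} = 0
G(2) = mex{} = 0
G(3) = mex{} = 0
G(4) = mex{0} = 1
G(5) = mex{0} = 1
G(6) = mex{0,0} = 1
G(7) = mex{0,0} = 1
G(8) = mex{1,0} = 2
G(9) = mex{1,0} = 2
G(10) = mex{1,1} = 0
G(11) = mex{1,1} = 0
G(12) = mex{2,1} = 0
G(13) = mex{2,1} = 0
G(14) = mex{0,2} = 1
G(15) = mex{0,2} = 1
G(16) = mex{0,0} = 1
G(17) = mex{0,0} = 1
G(18) = mex{1,0} = 2
G(19) = mex{1,0} = 2
G(20) = mex{1,1} = 0
G(21) = mex{1,1} = 0
G(n+10) = G(n) holds for n = 0,…,5 (a full window of length max(S) = 6), so the sequence is purely periodic with period 10.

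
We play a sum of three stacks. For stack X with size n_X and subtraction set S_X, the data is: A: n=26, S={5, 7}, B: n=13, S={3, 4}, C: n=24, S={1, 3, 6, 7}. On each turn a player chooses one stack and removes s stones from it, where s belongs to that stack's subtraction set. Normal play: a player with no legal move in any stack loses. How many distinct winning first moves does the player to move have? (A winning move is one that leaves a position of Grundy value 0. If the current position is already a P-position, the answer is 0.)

2

Stack A, S = {5, 7}:
G(0) = 0
G(1) = mex{} = 0
G(2) = mex{} = 0
G(3) = mex{} = 0
G(4) = mex{} = 0
G(5) = mex{0} = 1
G(6) = mex{0} = 1
G(7) = mex{0,0} = 1
G(8) = mex{0,0} = 1
G(9) = mex{0,0} = 1
G(10) = mex{1,0} = 2
G(11) = mex{1,0} = 2
G(12) = mex{1,1} = 0
G(13) = mex{1,1} = 0
G(14) = mex{1,1} = 0
G(15) = mex{2,1} = 0
G(16) = mex{2,1} = 0
G(17) = mex{0,2} = 1
G(18) = mex{0,2} = 1
G(19) = mex{0,0} = 1
G(20) = mex{0,0} = 1
G(21) = mex{0,0} = 1
G(22) = mex{1,0} = 2
G(23) = mex{1,0} = 2
G(24) = mex{1,1} = 0
G(25) = mex{1,1} = 0
G(26) = mex{1,1} = 0
G_A(26) = 0.
Stack B, S = {3, 4}:
G(0) = 0
G(1) = mex{} = 0
G(2) = mex{} = 0
G(3) = mex{0} = 1
G(4) = mex{0,0} = 1
G(5) = mex{0,0} = 1
G(6) = mex{1,0} = 2
G(7) = mex{1,1} = 0
G(8) = mex{1,1} = 0
G(9) = mex{2,1} = 0
G(10) = mex{0,2} = 1
G(11) = mex{0,0} = 1
G(12) = mex{0,0} = 1
G(13) = mex{1,0} = 2
G_B(13) = 2.
Stack C, S = {1, 3, 6, 7}:
G(0) = 0
G(1) = mex{0} = 1
G(2) = mex{1} = 0
G(3) = mex{0,0} = 1
G(4) = mex{1,1} = 0
G(5) = mex{0,0} = 1
G(6) = mex{1,1,0} = 2
G(7) = mex{2,0,1,0} = 3
G(8) = mex{3,1,0,1} = 2
G(9) = mex{2,2,1,0} = 3
G(10) = mex{3,3,0,1} = 2
G(11) = mex{2,2,1,0} = 3
G(12) = mex{3,3,2,1} = 0
G(13) = mex{0,2,3,2} = 1
G(14) = mex{1,3,2,3} = 0
G(15) = mex{0,0,3,2} = 1
G(16) = mex{1,1,2,3} = 0
G(17) = mex{0,0,3,2} = 1
G(18) = mex{1,1,0,3} = 2
G(19) = mex{2,0,1,0} = 3
G(20) = mex{3,1,0,1} = 2
G(21) = mex{2,2,1,0} = 3
G(22) = mex{3,3,0,1} = 2
G(23) = mex{2,2,1,0} = 3
G(24) = mex{3,3,2,1} = 0
G_C(24) = 0.
Combined Grundy value = 0 ⊕ 2 ⊕ 0 = 2.
A winning move leaves total XOR = 0, i.e. changes one component's Grundy value g to g ⊕ X where X is the current total.
Stack A: need g' = 0⊕2 = 2. Options: 26−5→G=1, 26−7→G=1. Hits: 0.
Stack B: need g' = 2⊕2 = 0. Options: 13−3→G=1, 13−4→G=0. Hits: 1.
Stack C: need g' = 0⊕2 = 2. Options: 24−1→G=3, 24−3→G=3, 24−6→G=2, 24−7→G=1. Hits: 1.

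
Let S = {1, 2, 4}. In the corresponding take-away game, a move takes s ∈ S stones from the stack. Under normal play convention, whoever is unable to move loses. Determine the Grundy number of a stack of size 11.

n :  0  1  2  3  4  5  6  7  8  9 10 11
G :  0  1  2  0  1  2  0  1  2  0  1  2

2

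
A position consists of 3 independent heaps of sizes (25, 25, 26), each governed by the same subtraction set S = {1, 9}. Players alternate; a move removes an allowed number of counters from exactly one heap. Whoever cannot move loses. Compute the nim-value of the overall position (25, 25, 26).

0

All heaps use S = {1, 9}:
G(0) = 0
G(1) = mex{0} = 1
G(2) = mex{1} = 0
G(3) = mex{0} = 1
G(4) = mex{1} = 0
G(5) = mex{0} = 1
G(6) = mex{1} = 0
G(7) = mex{0} = 1
G(8) = mex{1} = 0
G(9) = mex{0,0} = 1
G(10) = mex{1,1} = 0
G(11) = mex{0,0} = 1
G(12) = mex{1,1} = 0
G(13) = mex{0,0} = 1
G(14) = mex{1,1} = 0
G(15) = mex{0,0} = 1
G(16) = mex{1,1} = 0
G(17) = mex{0,0} = 1
G(18) = mex{1,1} = 0
G(19) = mex{0,0} = 1
G(20) = mex{1,1} = 0
G(21) = mex{0,0} = 1
G(22) = mex{1,1} = 0
G(23) = mex{0,0} = 1
G(24) = mex{1,1} = 0
G(25) = mex{0,0} = 1
G(26) = mex{1,1} = 0
Heap A: G(25) = 1.
Heap B: G(25) = 1.
Heap C: G(26) = 0.
Combined Grundy value = 1 ⊕ 1 ⊕ 0 = 0.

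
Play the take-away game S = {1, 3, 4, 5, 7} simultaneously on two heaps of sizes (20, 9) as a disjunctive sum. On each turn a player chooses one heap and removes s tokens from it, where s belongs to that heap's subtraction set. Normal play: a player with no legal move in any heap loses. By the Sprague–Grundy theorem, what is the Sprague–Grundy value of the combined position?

3

All heaps use S = {1, 3, 4, 5, 7}:
G(0) = 0
G(1) = mex{0} = 1
G(2) = mex{1} = 0
G(3) = mex{0,0} = 1
G(4) = mex{1,1,0} = 2
G(5) = mex{2,0,1,0} = 3
G(6) = mex{3,1,0,1} = 2
G(7) = mex{2,2,1,0,0} = 3
G(8) = mex{3,3,2,1,1} = 0
G(9) = mex{0,2,3,2,0} = 1
G(10) = mex{1,3,2,3,1} = 0
G(11) = mex{0,0,3,2,2} = 1
G(12) = mex{1,1,0,3,3} = 2
G(13) = mex{2,0,1,0,2} = 3
G(14) = mex{3,1,0,1,3} = 2
G(15) = mex{2,2,1,0,0} = 3
G(16) = mex{3,3,2,1,1} = 0
G(17) = mex{0,2,3,2,0} = 1
G(18) = mex{1,3,2,3,1} = 0
G(19) = mex{0,0,3,2,2} = 1
G(20) = mex{1,1,0,3,3} = 2
Heap A: G(20) = 2.
Heap B: G(9) = 1.
Combined Grundy value = 2 ⊕ 1 = 3.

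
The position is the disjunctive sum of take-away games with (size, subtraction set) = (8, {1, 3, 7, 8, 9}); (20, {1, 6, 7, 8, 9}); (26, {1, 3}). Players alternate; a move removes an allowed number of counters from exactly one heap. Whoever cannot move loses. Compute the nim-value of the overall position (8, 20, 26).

Heap A, S = {1, 3, 7, 8, 9}:
G(0) = 0
G(1) = mex{0} = 1
G(2) = mex{1} = 0
G(3) = mex{0,0} = 1
G(4) = mex{1,1} = 0
G(5) = mex{0,0} = 1
G(6) = mex{1,1} = 0
G(7) = mex{0,0,0} = 1
G(8) = mex{1,1,1,0} = 2
G_A(8) = 2.
Heap B, S = {1, 6, 7, 8, 9}:
G(0) = 0
G(1) = mex{0} = 1
G(2) = mex{1} = 0
G(3) = mex{0} = 1
G(4) = mex{1} = 0
G(5) = mex{0} = 1
G(6) = mex{1,0} = 2
G(7) = mex{2,1,0} = 3
G(8) = mex{3,0,1,0} = 2
G(9) = mex{2,1,0,1,0} = 3
G(10) = mex{3,0,1,0,1} = 2
G(11) = mex{2,1,0,1,0} = 3
G(12) = mex{3,2,1,0,1} = 4
G(13) = mex{4,3,2,1,0} = 5
G(14) = mex{5,2,3,2,1} = 0
G(15) = mex{0,3,2,3,2} = 1
G(16) = mex{1,2,3,2,3} = 0
G(17) = mex{0,3,2,3,2} = 1
G(18) = mex{1,4,3,2,3} = 0
G(19) = mex{0,5,4,3,2} = 1
G(20) = mex{1,0,5,4,3} = 2
G_B(20) = 2.
Heap C, S = {1, 3}:
n :  0  1  2  3  4  5  6  7  8  9 10 11 12 13 14 15 16 17 18 19 20 21 22 23 24 25 26
G :  0  1  0  1  0  1  0  1  0  1  0  1  0  1  0  1  0  1  0  1  0  1  0  1  0  1  0
G_C(26) = 0.
Combined Grundy value = 2 ⊕ 2 ⊕ 0 = 0.

0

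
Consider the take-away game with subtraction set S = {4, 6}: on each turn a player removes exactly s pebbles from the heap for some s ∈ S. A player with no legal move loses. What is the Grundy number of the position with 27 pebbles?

1

n :  0  1  2  3  4  5  6  7  8  9 10 11 12 13 14 15 16 17 18 19 20 21 22 23 24 25 26 27
G :  0  0  0  0  1  1  1  1  2  2  0  0  0  0  1  1  1  1  2  2  0  0  0  0  1  1  1  1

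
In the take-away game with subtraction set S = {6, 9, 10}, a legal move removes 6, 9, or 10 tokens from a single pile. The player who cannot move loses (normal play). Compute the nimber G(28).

G(0) = 0
G(1) = mex{} = 0
G(2) = mex{} = 0
G(3) = mex{} = 0
G(4) = mex{} = 0
G(5) = mex{} = 0
G(6) = mex{0} = 1
G(7) = mex{0} = 1
G(8) = mex{0} = 1
G(9) = mex{0,0} = 1
G(10) = mex{0,0,0} = 1
G(11) = mex{0,0,0} = 1
G(12) = mex{1,0,0} = 2
G(13) = mex{1,0,0} = 2
G(14) = mex{1,0,0} = 2
G(15) = mex{1,1,0} = 2
G(16) = mex{1,1,1} = 0
G(17) = mex{1,1,1} = 0
G(18) = mex{2,1,1} = 0
G(19) = mex{2,1,1} = 0
G(20) = mex{2,1,1} = 0
G(21) = mex{2,2,1} = 0
G(22) = mex{0,2,2} = 1
G(23) = mex{0,2,2} = 1
G(24) = mex{0,2,2} = 1
G(25) = mex{0,0,2} = 1
G(26) = mex{0,0,0} = 1
G(27) = mex{0,0,0} = 1
G(28) = mex{1,0,0} = 2

2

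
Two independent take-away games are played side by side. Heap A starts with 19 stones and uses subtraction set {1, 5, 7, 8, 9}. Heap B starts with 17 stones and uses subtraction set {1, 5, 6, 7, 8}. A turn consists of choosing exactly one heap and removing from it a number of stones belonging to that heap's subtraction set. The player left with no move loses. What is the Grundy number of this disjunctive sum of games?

Heap A, S = {1, 5, 7, 8, 9}:
n :  0  1  2  3  4  5  6  7  8  9 10 11 12 13 14 15 16 17 18 19
G :  0  1  0  1  0  1  0  1  2  3  2  3  2  3  2  3  0  1  0  1
G_A(19) = 1.
Heap B, S = {1, 5, 6, 7, 8}:
G(0) = 0
G(1) = mex{0} = 1
G(2) = mex{1} = 0
G(3) = mex{0} = 1
G(4) = mex{1} = 0
G(5) = mex{0,0} = 1
G(6) = mex{1,1,0} = 2
G(7) = mex{2,0,1,0} = 3
G(8) = mex{3,1,0,1,0} = 2
G(9) = mex{2,0,1,0,1} = 3
G(10) = mex{3,1,0,1,0} = 2
G(11) = mex{2,2,1,0,1} = 3
G(12) = mex{3,3,2,1,0} = 4
G(13) = mex{4,2,3,2,1} = 0
G(14) = mex{0,3,2,3,2} = 1
G(15) = mex{1,2,3,2,3} = 0
G(16) = mex{0,3,2,3,2} = 1
G(17) = mex{1,4,3,2,3} = 0
G_B(17) = 0.
Combined Grundy value = 1 ⊕ 0 = 1.

1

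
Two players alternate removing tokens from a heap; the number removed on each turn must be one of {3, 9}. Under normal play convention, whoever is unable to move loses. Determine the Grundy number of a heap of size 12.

0

n :  0  1  2  3  4  5  6  7  8  9 10 11 12
G :  0  0  0  1  1  1  0  0  0  1  1  1  0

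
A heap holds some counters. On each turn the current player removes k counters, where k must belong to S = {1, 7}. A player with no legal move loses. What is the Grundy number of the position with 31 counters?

n :  0  1  2  3  4  5  6  7  8  9 10 11 12 13 14 15 16 17 18 19 20 21 22 23 24 25 26 27 28 29 30 31
G :  0  1  0  1  0  1  0  1  0  1  0  1  0  1  0  1  0  1  0  1  0  1  0  1  0  1  0  1  0  1  0  1

1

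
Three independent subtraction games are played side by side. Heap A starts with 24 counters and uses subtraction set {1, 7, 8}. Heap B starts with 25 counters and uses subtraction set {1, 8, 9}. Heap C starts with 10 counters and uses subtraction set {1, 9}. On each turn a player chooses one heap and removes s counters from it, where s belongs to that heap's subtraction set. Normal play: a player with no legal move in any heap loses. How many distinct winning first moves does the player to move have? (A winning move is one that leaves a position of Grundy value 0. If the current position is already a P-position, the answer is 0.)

Heap A, S = {1, 7, 8}:
n :  0  1  2  3  4  5  6  7  8  9 10 11 12 13 14 15 16 17 18 19 20 21 22 23 24
G :  0  1  0  1  0  1  0  1  2  3  2  3  2  3  2  0  1  0  1  0  1  0  1  2  3
G_A(24) = 3.
Heap B, S = {1, 8, 9}:
G(0) = 0
G(1) = mex{0} = 1
G(2) = mex{1} = 0
G(3) = mex{0} = 1
G(4) = mex{1} = 0
G(5) = mex{0} = 1
G(6) = mex{1} = 0
G(7) = mex{0} = 1
G(8) = mex{1,0} = 2
G(9) = mex{2,1,0} = 3
G(10) = mex{3,0,1} = 2
G(11) = mex{2,1,0} = 3
G(12) = mex{3,0,1} = 2
G(13) = mex{2,1,0} = 3
G(14) = mex{3,0,1} = 2
G(15) = mex{2,1,0} = 3
G(16) = mex{3,2,1} = 0
G(17) = mex{0,3,2} = 1
G(18) = mex{1,2,3} = 0
G(19) = mex{0,3,2} = 1
G(20) = mex{1,2,3} = 0
G(21) = mex{0,3,2} = 1
G(22) = mex{1,2,3} = 0
G(23) = mex{0,3,2} = 1
G(24) = mex{1,0,3} = 2
G(25) = mex{2,1,0} = 3
G_B(25) = 3.
Heap C, S = {1, 9}:
G(0) = 0
G(1) = mex{0} = 1
G(2) = mex{1} = 0
G(3) = mex{0} = 1
G(4) = mex{1} = 0
G(5) = mex{0} = 1
G(6) = mex{1} = 0
G(7) = mex{0} = 1
G(8) = mex{1} = 0
G(9) = mex{0,0} = 1
G(10) = mex{1,1} = 0
G_C(10) = 0.
Combined Grundy value = 3 ⊕ 3 ⊕ 0 = 0.
A winning move leaves total XOR = 0, i.e. changes one component's Grundy value g to g ⊕ X where X is the current total.
Heap A: target g' = 3⊕0 = 3, but every legal move changes the Grundy value (mex property), so 0 moves.
Heap B: target g' = 3⊕0 = 3, but every legal move changes the Grundy value (mex property), so 0 moves.
Heap C: target g' = 0⊕0 = 0, but every legal move changes the Grundy value (mex property), so 0 moves.

0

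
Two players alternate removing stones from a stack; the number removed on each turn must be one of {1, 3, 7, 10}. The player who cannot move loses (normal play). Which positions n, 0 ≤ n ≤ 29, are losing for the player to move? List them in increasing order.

0, 2, 4, 6, 8, 17, 19, 21, 23, 25

G(0) = 0
G(1) = mex{0} = 1
G(2) = mex{1} = 0
G(3) = mex{0,0} = 1
G(4) = mex{1,1} = 0
G(5) = mex{0,0} = 1
G(6) = mex{1,1} = 0
G(7) = mex{0,0,0} = 1
G(8) = mex{1,1,1} = 0
G(9) = mex{0,0,0} = 1
G(10) = mex{1,1,1,0} = 2
G(11) = mex{2,0,0,1} = 3
G(12) = mex{3,1,1,0} = 2
G(13) = mex{2,2,0,1} = 3
G(14) = mex{3,3,1,0} = 2
G(15) = mex{2,2,0,1} = 3
G(16) = mex{3,3,1,0} = 2
G(17) = mex{2,2,2,1} = 0
G(18) = mex{0,3,3,0} = 1
G(19) = mex{1,2,2,1} = 0
G(20) = mex{0,0,3,2} = 1
G(21) = mex{1,1,2,3} = 0
G(22) = mex{0,0,3,2} = 1
G(23) = mex{1,1,2,3} = 0
G(24) = mex{0,0,0,2} = 1
G(25) = mex{1,1,1,3} = 0
G(26) = mex{0,0,0,2} = 1
G(27) = mex{1,1,1,0} = 2
G(28) = mex{2,0,0,1} = 3
G(29) = mex{3,1,1,0} = 2
P-positions are exactly the n with G(n) = 0.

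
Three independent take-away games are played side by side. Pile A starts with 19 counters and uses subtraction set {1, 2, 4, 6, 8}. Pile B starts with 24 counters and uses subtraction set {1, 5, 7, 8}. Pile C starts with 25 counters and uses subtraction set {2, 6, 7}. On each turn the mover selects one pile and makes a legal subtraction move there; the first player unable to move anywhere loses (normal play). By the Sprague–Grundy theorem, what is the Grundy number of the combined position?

2

Pile A, S = {1, 2, 4, 6, 8}:
G(0) = 0
G(1) = mex{0} = 1
G(2) = mex{1,0} = 2
G(3) = mex{2,1} = 0
G(4) = mex{0,2,0} = 1
G(5) = mex{1,0,1} = 2
G(6) = mex{2,1,2,0} = 3
G(7) = mex{3,2,0,1} = 4
G(8) = mex{4,3,1,2,0} = 5
G(9) = mex{5,4,2,0,1} = 3
G(10) = mex{3,5,3,1,2} = 0
G(11) = mex{0,3,4,2,0} = 1
G(12) = mex{1,0,5,3,1} = 2
G(13) = mex{2,1,3,4,2} = 0
G(14) = mex{0,2,0,5,3} = 1
G(15) = mex{1,0,1,3,4} = 2
G(16) = mex{2,1,2,0,5} = 3
G(17) = mex{3,2,0,1,3} = 4
G(18) = mex{4,3,1,2,0} = 5
G(19) = mex{5,4,2,0,1} = 3
G_A(19) = 3.
Pile B, S = {1, 5, 7, 8}:
n :  0  1  2  3  4  5  6  7  8  9 10 11 12 13 14 15 16 17 18 19 20 21 22 23 24
G :  0  1  0  1  0  1  0  1  2  3  2  3  2  3  2  0  1  0  1  0  1  0  1  2  3
G_B(24) = 3.
Pile C, S = {2, 6, 7}:
n :  0  1  2  3  4  5  6  7  8  9 10 11 12 13 14 15 16 17 18 19 20 21 22 23 24 25
G :  0  0  1  1  0  0  1  1  2  0  3  1  2  0  0  1  1  0  0  1  1  2  0  3  1  2
G_C(25) = 2.
Combined Grundy value = 3 ⊕ 3 ⊕ 2 = 2.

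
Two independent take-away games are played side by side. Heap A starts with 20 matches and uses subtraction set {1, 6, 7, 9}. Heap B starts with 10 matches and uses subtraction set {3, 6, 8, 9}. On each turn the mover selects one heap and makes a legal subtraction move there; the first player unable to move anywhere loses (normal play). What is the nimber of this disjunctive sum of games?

Heap A, S = {1, 6, 7, 9}:
G(0) = 0
G(1) = mex{0} = 1
G(2) = mex{1} = 0
G(3) = mex{0} = 1
G(4) = mex{1} = 0
G(5) = mex{0} = 1
G(6) = mex{1,0} = 2
G(7) = mex{2,1,0} = 3
G(8) = mex{3,0,1} = 2
G(9) = mex{2,1,0,0} = 3
G(10) = mex{3,0,1,1} = 2
G(11) = mex{2,1,0,0} = 3
G(12) = mex{3,2,1,1} = 0
G(13) = mex{0,3,2,0} = 1
G(14) = mex{1,2,3,1} = 0
G(15) = mex{0,3,2,2} = 1
G(16) = mex{1,2,3,3} = 0
G(17) = mex{0,3,2,2} = 1
G(18) = mex{1,0,3,3} = 2
G(19) = mex{2,1,0,2} = 3
G(20) = mex{3,0,1,3} = 2
G_A(20) = 2.
Heap B, S = {3, 6, 8, 9}:
n :  0  1  2  3  4  5  6  7  8  9 10
G :  0  0  0  1  1  1  2  2  2  3  3
G_B(10) = 3.
Combined Grundy value = 2 ⊕ 3 = 1.

1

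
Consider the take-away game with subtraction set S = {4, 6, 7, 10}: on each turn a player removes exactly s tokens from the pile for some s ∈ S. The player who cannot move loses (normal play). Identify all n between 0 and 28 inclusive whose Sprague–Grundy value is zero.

0, 1, 2, 3, 14, 15, 16, 17, 28

n :  0  1  2  3  4  5  6  7  8  9 10 11 12 13 14 15 16 17 18 19 20 21 22 23 24 25 26 27 28
G :  0  0  0  0  1  1  1  1  2  2  2  2  3  3  0  0  0  0  1  1  1  1  2  2  2  2  3  3  0
P-positions are exactly the n with G(n) = 0.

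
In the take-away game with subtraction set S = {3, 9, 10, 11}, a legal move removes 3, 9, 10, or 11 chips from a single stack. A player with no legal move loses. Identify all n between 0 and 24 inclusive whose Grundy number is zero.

G(0) = 0
G(1) = mex{} = 0
G(2) = mex{} = 0
G(3) = mex{0} = 1
G(4) = mex{0} = 1
G(5) = mex{0} = 1
G(6) = mex{1} = 0
G(7) = mex{1} = 0
G(8) = mex{1} = 0
G(9) = mex{0,0} = 1
G(10) = mex{0,0,0} = 1
G(11) = mex{0,0,0,0} = 1
G(12) = mex{1,1,0,0} = 2
G(13) = mex{1,1,1,0} = 2
G(14) = mex{1,1,1,1} = 0
G(15) = mex{2,0,1,1} = 3
G(16) = mex{2,0,0,1} = 3
G(17) = mex{0,0,0,0} = 1
G(18) = mex{3,1,0,0} = 2
G(19) = mex{3,1,1,0} = 2
G(20) = mex{1,1,1,1} = 0
G(21) = mex{2,2,1,1} = 0
G(22) = mex{2,2,2,1} = 0
G(23) = mex{0,0,2,2} = 1
G(24) = mex{0,3,0,2} = 1
P-positions are exactly the n with G(n) = 0.

0, 1, 2, 6, 7, 8, 14, 20, 21, 22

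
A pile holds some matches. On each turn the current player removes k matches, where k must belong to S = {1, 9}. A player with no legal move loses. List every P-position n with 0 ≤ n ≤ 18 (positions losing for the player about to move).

0, 2, 4, 6, 8, 10, 12, 14, 16, 18

G(0) = 0
G(1) = mex{0} = 1
G(2) = mex{1} = 0
G(3) = mex{0} = 1
G(4) = mex{1} = 0
G(5) = mex{0} = 1
G(6) = mex{1} = 0
G(7) = mex{0} = 1
G(8) = mex{1} = 0
G(9) = mex{0,0} = 1
G(10) = mex{1,1} = 0
G(11) = mex{0,0} = 1
G(12) = mex{1,1} = 0
G(13) = mex{0,0} = 1
G(14) = mex{1,1} = 0
G(15) = mex{0,0} = 1
G(16) = mex{1,1} = 0
G(17) = mex{0,0} = 1
G(18) = mex{1,1} = 0
P-positions are exactly the n with G(n) = 0.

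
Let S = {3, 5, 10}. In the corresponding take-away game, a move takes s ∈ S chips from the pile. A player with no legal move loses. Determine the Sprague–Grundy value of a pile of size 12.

1

n :  0  1  2  3  4  5  6  7  8  9 10 11 12
G :  0  0  0  1  1  1  2  2  0  0  3  1  1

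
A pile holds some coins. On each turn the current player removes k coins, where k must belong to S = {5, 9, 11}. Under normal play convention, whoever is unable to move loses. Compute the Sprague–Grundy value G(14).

2

n :  0  1  2  3  4  5  6  7  8  9 10 11 12 13 14
G :  0  0  0  0  0  1  1  1  1  1  2  2  2  2  2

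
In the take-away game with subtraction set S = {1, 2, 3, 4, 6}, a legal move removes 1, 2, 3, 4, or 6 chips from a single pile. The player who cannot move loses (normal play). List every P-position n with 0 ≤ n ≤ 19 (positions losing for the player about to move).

0, 5, 10, 15

G(0) = 0
G(1) = mex{0} = 1
G(2) = mex{1,0} = 2
G(3) = mex{2,1,0} = 3
G(4) = mex{3,2,1,0} = 4
G(5) = mex{4,3,2,1} = 0
G(6) = mex{0,4,3,2,0} = 1
G(7) = mex{1,0,4,3,1} = 2
G(8) = mex{2,1,0,4,2} = 3
G(9) = mex{3,2,1,0,3} = 4
G(10) = mex{4,3,2,1,4} = 0
G(11) = mex{0,4,3,2,0} = 1
G(12) = mex{1,0,4,3,1} = 2
G(13) = mex{2,1,0,4,2} = 3
G(14) = mex{3,2,1,0,3} = 4
G(15) = mex{4,3,2,1,4} = 0
G(16) = mex{0,4,3,2,0} = 1
G(17) = mex{1,0,4,3,1} = 2
G(18) = mex{2,1,0,4,2} = 3
G(19) = mex{3,2,1,0,3} = 4
P-positions are exactly the n with G(n) = 0.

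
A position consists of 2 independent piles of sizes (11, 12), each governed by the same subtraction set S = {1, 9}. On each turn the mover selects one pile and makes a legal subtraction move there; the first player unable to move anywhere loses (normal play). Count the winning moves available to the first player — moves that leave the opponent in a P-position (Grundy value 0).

All piles use S = {1, 9}:
G(0) = 0
G(1) = mex{0} = 1
G(2) = mex{1} = 0
G(3) = mex{0} = 1
G(4) = mex{1} = 0
G(5) = mex{0} = 1
G(6) = mex{1} = 0
G(7) = mex{0} = 1
G(8) = mex{1} = 0
G(9) = mex{0,0} = 1
G(10) = mex{1,1} = 0
G(11) = mex{0,0} = 1
G(12) = mex{1,1} = 0
Pile A: G(11) = 1.
Pile B: G(12) = 0.
Combined Grundy value = 1 ⊕ 0 = 1.
A winning move leaves total XOR = 0, i.e. changes one component's Grundy value g to g ⊕ X where X is the current total.
Pile A: need g' = 1⊕1 = 0. Options: 11−1→G=0, 11−9→G=0. Hits: 2.
Pile B: need g' = 0⊕1 = 1. Options: 12−1→G=1, 12−9→G=1. Hits: 2.

4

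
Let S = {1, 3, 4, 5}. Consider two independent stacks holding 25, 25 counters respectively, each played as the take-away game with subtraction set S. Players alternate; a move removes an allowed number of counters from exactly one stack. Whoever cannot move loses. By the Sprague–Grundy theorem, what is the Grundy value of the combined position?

0

All stacks use S = {1, 3, 4, 5}:
n :  0  1  2  3  4  5  6  7  8  9 10 11 12 13 14 15 16 17 18 19 20 21 22 23 24 25
G :  0  1  0  1  2  3  2  3  0  1  0  1  2  3  2  3  0  1  0  1  2  3  2  3  0  1
Stack A: G(25) = 1.
Stack B: G(25) = 1.
Combined Grundy value = 1 ⊕ 1 = 0.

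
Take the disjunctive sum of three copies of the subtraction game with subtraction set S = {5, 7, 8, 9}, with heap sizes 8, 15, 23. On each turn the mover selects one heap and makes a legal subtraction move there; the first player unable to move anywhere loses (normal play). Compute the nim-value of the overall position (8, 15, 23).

0

All heaps use S = {5, 7, 8, 9}:
G(0) = 0
G(1) = mex{} = 0
G(2) = mex{} = 0
G(3) = mex{} = 0
G(4) = mex{} = 0
G(5) = mex{0} = 1
G(6) = mex{0} = 1
G(7) = mex{0,0} = 1
G(8) = mex{0,0,0} = 1
G(9) = mex{0,0,0,0} = 1
G(10) = mex{1,0,0,0} = 2
G(11) = mex{1,0,0,0} = 2
G(12) = mex{1,1,0,0} = 2
G(13) = mex{1,1,1,0} = 2
G(14) = mex{1,1,1,1} = 0
G(15) = mex{2,1,1,1} = 0
G(16) = mex{2,1,1,1} = 0
G(17) = mex{2,2,1,1} = 0
G(18) = mex{2,2,2,1} = 0
G(19) = mex{0,2,2,2} = 1
G(20) = mex{0,2,2,2} = 1
G(21) = mex{0,0,2,2} = 1
G(22) = mex{0,0,0,2} = 1
G(23) = mex{0,0,0,0} = 1
Heap A: G(8) = 1.
Heap B: G(15) = 0.
Heap C: G(23) = 1.
Combined Grundy value = 1 ⊕ 0 ⊕ 1 = 0.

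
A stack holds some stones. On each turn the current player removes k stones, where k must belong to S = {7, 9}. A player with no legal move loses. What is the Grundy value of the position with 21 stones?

n :  0  1  2  3  4  5  6  7  8  9 10 11 12 13 14 15 16 17 18 19 20 21
G :  0  0  0  0  0  0  0  1  1  1  1  1  1  1  2  2  0  0  0  0  0  0

0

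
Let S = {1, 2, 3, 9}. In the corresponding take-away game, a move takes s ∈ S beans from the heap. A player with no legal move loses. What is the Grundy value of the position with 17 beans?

1

n :  0  1  2  3  4  5  6  7  8  9 10 11 12 13 14 15 16 17
G :  0  1  2  3  0  1  2  3  0  1  2  3  0  1  2  3  0  1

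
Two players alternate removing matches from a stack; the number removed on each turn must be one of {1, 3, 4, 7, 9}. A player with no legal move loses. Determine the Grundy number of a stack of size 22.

G(0) = 0
G(1) = mex{0} = 1
G(2) = mex{1} = 0
G(3) = mex{0,0} = 1
G(4) = mex{1,1,0} = 2
G(5) = mex{2,0,1} = 3
G(6) = mex{3,1,0} = 2
G(7) = mex{2,2,1,0} = 3
G(8) = mex{3,3,2,1} = 0
G(9) = mex{0,2,3,0,0} = 1
G(10) = mex{1,3,2,1,1} = 0
G(11) = mex{0,0,3,2,0} = 1
G(12) = mex{1,1,0,3,1} = 2
G(13) = mex{2,0,1,2,2} = 3
G(14) = mex{3,1,0,3,3} = 2
G(15) = mex{2,2,1,0,2} = 3
G(16) = mex{3,3,2,1,3} = 0
G(17) = mex{0,2,3,0,0} = 1
G(18) = mex{1,3,2,1,1} = 0
G(19) = mex{0,0,3,2,0} = 1
G(20) = mex{1,1,0,3,1} = 2
G(21) = mex{2,0,1,2,2} = 3
G(22) = mex{3,1,0,3,3} = 2

2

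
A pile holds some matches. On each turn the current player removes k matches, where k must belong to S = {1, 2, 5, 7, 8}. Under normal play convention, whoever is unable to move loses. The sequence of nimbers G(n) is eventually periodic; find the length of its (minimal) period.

3

G(0) = 0
G(1) = mex{0} = 1
G(2) = mex{1,0} = 2
G(3) = mex{2,1} = 0
G(4) = mex{0,2} = 1
G(5) = mex{1,0,0} = 2
G(6) = mex{2,1,1} = 0
G(7) = mex{0,2,2,0} = 1
G(8) = mex{1,0,0,1,0} = 2
G(9) = mex{2,1,1,2,1} = 0
G(10) = mex{0,2,2,0,2} = 1
G(11) = mex{1,0,0,1,0} = 2
G(12) = mex{2,1,1,2,1} = 0
G(13) = mex{0,2,2,0,2} = 1
G(14) = mex{1,0,0,1,0} = 2
G(n+3) = G(n) holds for n = 0,…,7 (a full window of length max(S) = 8), so the sequence is purely periodic with period 3.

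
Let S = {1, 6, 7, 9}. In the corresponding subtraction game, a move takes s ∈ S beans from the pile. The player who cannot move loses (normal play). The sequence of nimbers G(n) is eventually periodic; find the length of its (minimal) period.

G(0) = 0
G(1) = mex{0} = 1
G(2) = mex{1} = 0
G(3) = mex{0} = 1
G(4) = mex{1} = 0
G(5) = mex{0} = 1
G(6) = mex{1,0} = 2
G(7) = mex{2,1,0} = 3
G(8) = mex{3,0,1} = 2
G(9) = mex{2,1,0,0} = 3
G(10) = mex{3,0,1,1} = 2
G(11) = mex{2,1,0,0} = 3
G(12) = mex{3,2,1,1} = 0
G(13) = mex{0,3,2,0} = 1
G(14) = mex{1,2,3,1} = 0
G(15) = mex{0,3,2,2} = 1
G(16) = mex{1,2,3,3} = 0
G(17) = mex{0,3,2,2} = 1
G(18) = mex{1,0,3,3} = 2
G(19) = mex{2,1,0,2} = 3
G(20) = mex{3,0,1,3} = 2
G(21) = mex{2,1,0,0} = 3
G(22) = mex{3,0,1,1} = 2
G(23) = mex{2,1,0,0} = 3
G(24) = mex{3,2,1,1} = 0
G(25) = mex{0,3,2,0} = 1
G(n+12) = G(n) holds for n = 0,…,8 (a full window of length max(S) = 9), so the sequence is purely periodic with period 12.

12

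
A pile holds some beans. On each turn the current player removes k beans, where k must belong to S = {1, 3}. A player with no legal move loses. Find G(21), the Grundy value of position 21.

1

n :  0  1  2  3  4  5  6  7  8  9 10 11 12 13 14 15 16 17 18 19 20 21
G :  0  1  0  1  0  1  0  1  0  1  0  1  0  1  0  1  0  1  0  1  0  1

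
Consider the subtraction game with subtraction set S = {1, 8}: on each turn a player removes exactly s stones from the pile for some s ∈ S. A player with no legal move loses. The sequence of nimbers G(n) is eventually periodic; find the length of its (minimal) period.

9

n :  0  1  2  3  4  5  6  7  8  9 10 11 12 13 14 15 16 17 18 19
G :  0  1  0  1  0  1  0  1  2  0  1  0  1  0  1  0  1  2  0  1
G(n+9) = G(n) holds for n = 0,…,7 (a full window of length max(S) = 8), so the sequence is purely periodic with period 9.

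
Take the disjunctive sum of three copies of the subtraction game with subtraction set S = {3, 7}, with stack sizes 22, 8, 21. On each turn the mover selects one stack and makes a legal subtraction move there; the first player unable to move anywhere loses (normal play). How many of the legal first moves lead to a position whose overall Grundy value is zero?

All stacks use S = {3, 7}:
n :  0  1  2  3  4  5  6  7  8  9 10 11 12 13 14 15 16 17 18 19 20 21 22
G :  0  0  0  1  1  1  0  2  2  1  0  0  0  1  1  1  0  2  2  1  0  0  0
Stack A: G(22) = 0.
Stack B: G(8) = 2.
Stack C: G(21) = 0.
Combined Grundy value = 0 ⊕ 2 ⊕ 0 = 2.
A winning move leaves total XOR = 0, i.e. changes one component's Grundy value g to g ⊕ X where X is the current total.
Stack A: need g' = 0⊕2 = 2. Options: 22−3→G=1, 22−7→G=1. Hits: 0.
Stack B: need g' = 2⊕2 = 0. Options: 8−3→G=1, 8−7→G=0. Hits: 1.
Stack C: need g' = 0⊕2 = 2. Options: 21−3→G=2, 21−7→G=1. Hits: 1.

2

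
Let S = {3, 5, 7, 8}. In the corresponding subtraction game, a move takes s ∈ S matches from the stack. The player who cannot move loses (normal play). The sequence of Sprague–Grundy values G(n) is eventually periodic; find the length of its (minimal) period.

11

n :  0  1  2  3  4  5  6  7  8  9 10 11 12 13 14 15 16 17 18 19 20 21 22 23
G :  0  0  0  1  1  1  2  2  2  3  3  0  0  0  1  1  1  2  2  2  3  3  0  0
G(n+11) = G(n) holds for n = 0,…,7 (a full window of length max(S) = 8), so the sequence is purely periodic with period 11.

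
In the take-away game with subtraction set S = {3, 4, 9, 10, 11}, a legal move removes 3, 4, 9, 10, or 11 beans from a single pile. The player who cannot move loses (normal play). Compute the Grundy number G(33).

G(0) = 0
G(1) = mex{} = 0
G(2) = mex{} = 0
G(3) = mex{0} = 1
G(4) = mex{0,0} = 1
G(5) = mex{0,0} = 1
G(6) = mex{1,0} = 2
G(7) = mex{1,1} = 0
G(8) = mex{1,1} = 0
G(9) = mex{2,1,0} = 3
G(10) = mex{0,2,0,0} = 1
G(11) = mex{0,0,0,0,0} = 1
G(12) = mex{3,0,1,0,0} = 2
G(13) = mex{1,3,1,1,0} = 2
G(14) = mex{1,1,1,1,1} = 0
G(15) = mex{2,1,2,1,1} = 0
G(16) = mex{2,2,0,2,1} = 3
G(17) = mex{0,2,0,0,2} = 1
G(18) = mex{0,0,3,0,0} = 1
G(19) = mex{3,0,1,3,0} = 2
G(20) = mex{1,3,1,1,3} = 0
G(21) = mex{1,1,2,1,1} = 0
G(22) = mex{2,1,2,2,1} = 0
G(23) = mex{0,2,0,2,2} = 1
G(24) = mex{0,0,0,0,2} = 1
G(25) = mex{0,0,3,0,0} = 1
G(26) = mex{1,0,1,3,0} = 2
G(27) = mex{1,1,1,1,3} = 0
G(28) = mex{1,1,2,1,1} = 0
G(29) = mex{2,1,0,2,1} = 3
G(30) = mex{0,2,0,0,2} = 1
G(31) = mex{0,0,0,0,0} = 1
G(32) = mex{3,0,1,0,0} = 2
G(33) = mex{1,3,1,1,0} = 2

2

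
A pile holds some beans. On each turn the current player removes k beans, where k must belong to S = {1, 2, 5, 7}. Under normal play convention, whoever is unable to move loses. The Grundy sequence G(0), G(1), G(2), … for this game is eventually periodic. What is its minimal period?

G(0) = 0
G(1) = mex{0} = 1
G(2) = mex{1,0} = 2
G(3) = mex{2,1} = 0
G(4) = mex{0,2} = 1
G(5) = mex{1,0,0} = 2
G(6) = mex{2,1,1} = 0
G(7) = mex{0,2,2,0} = 1
G(8) = mex{1,0,0,1} = 2
G(9) = mex{2,1,1,2} = 0
G(10) = mex{0,2,2,0} = 1
G(11) = mex{1,0,0,1} = 2
G(12) = mex{2,1,1,2} = 0
G(13) = mex{0,2,2,0} = 1
G(14) = mex{1,0,0,1} = 2
G(n+3) = G(n) holds for n = 0,…,6 (a full window of length max(S) = 7), so the sequence is purely periodic with period 3.

3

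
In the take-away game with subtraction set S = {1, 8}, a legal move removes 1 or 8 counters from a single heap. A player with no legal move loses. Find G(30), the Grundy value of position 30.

G(0) = 0
G(1) = mex{0} = 1
G(2) = mex{1} = 0
G(3) = mex{0} = 1
G(4) = mex{1} = 0
G(5) = mex{0} = 1
G(6) = mex{1} = 0
G(7) = mex{0} = 1
G(8) = mex{1,0} = 2
G(9) = mex{2,1} = 0
G(10) = mex{0,0} = 1
G(11) = mex{1,1} = 0
G(12) = mex{0,0} = 1
G(13) = mex{1,1} = 0
G(14) = mex{0,0} = 1
G(15) = mex{1,1} = 0
G(16) = mex{0,2} = 1
G(17) = mex{1,0} = 2
G(18) = mex{2,1} = 0
G(19) = mex{0,0} = 1
G(20) = mex{1,1} = 0
G(21) = mex{0,0} = 1
G(22) = mex{1,1} = 0
G(23) = mex{0,0} = 1
G(24) = mex{1,1} = 0
G(25) = mex{0,2} = 1
G(26) = mex{1,0} = 2
G(27) = mex{2,1} = 0
G(28) = mex{0,0} = 1
G(29) = mex{1,1} = 0
G(30) = mex{0,0} = 1

1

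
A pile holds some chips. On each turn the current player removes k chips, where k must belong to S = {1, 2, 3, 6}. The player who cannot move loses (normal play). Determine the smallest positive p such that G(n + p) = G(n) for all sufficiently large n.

4

n :  0  1  2  3  4  5  6  7  8  9 10 11 12 13 14
G :  0  1  2  3  0  1  2  3  0  1  2  3  0  1  2
G(n+4) = G(n) holds for n = 0,…,5 (a full window of length max(S) = 6), so the sequence is purely periodic with period 4.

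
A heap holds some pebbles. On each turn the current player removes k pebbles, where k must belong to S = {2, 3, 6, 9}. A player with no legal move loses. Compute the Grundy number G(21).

G(0) = 0
G(1) = mex{} = 0
G(2) = mex{0} = 1
G(3) = mex{0,0} = 1
G(4) = mex{1,0} = 2
G(5) = mex{1,1} = 0
G(6) = mex{2,1,0} = 3
G(7) = mex{0,2,0} = 1
G(8) = mex{3,0,1} = 2
G(9) = mex{1,3,1,0} = 2
G(10) = mex{2,1,2,0} = 3
G(11) = mex{2,2,0,1} = 3
G(12) = mex{3,2,3,1} = 0
G(13) = mex{3,3,1,2} = 0
G(14) = mex{0,3,2,0} = 1
G(15) = mex{0,0,2,3} = 1
G(16) = mex{1,0,3,1} = 2
G(17) = mex{1,1,3,2} = 0
G(18) = mex{2,1,0,2} = 3
G(19) = mex{0,2,0,3} = 1
G(20) = mex{3,0,1,3} = 2
G(21) = mex{1,3,1,0} = 2

2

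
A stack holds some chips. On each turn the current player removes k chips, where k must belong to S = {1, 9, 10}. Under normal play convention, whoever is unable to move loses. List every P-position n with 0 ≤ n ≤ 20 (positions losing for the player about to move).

0, 2, 4, 6, 8, 19

G(0) = 0
G(1) = mex{0} = 1
G(2) = mex{1} = 0
G(3) = mex{0} = 1
G(4) = mex{1} = 0
G(5) = mex{0} = 1
G(6) = mex{1} = 0
G(7) = mex{0} = 1
G(8) = mex{1} = 0
G(9) = mex{0,0} = 1
G(10) = mex{1,1,0} = 2
G(11) = mex{2,0,1} = 3
G(12) = mex{3,1,0} = 2
G(13) = mex{2,0,1} = 3
G(14) = mex{3,1,0} = 2
G(15) = mex{2,0,1} = 3
G(16) = mex{3,1,0} = 2
G(17) = mex{2,0,1} = 3
G(18) = mex{3,1,0} = 2
G(19) = mex{2,2,1} = 0
G(20) = mex{0,3,2} = 1
P-positions are exactly the n with G(n) = 0.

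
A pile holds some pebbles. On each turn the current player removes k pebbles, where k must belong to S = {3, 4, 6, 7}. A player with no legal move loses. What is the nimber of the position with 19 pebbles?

G(0) = 0
G(1) = mex{} = 0
G(2) = mex{} = 0
G(3) = mex{0} = 1
G(4) = mex{0,0} = 1
G(5) = mex{0,0} = 1
G(6) = mex{1,0,0} = 2
G(7) = mex{1,1,0,0} = 2
G(8) = mex{1,1,0,0} = 2
G(9) = mex{2,1,1,0} = 3
G(10) = mex{2,2,1,1} = 0
G(11) = mex{2,2,1,1} = 0
G(12) = mex{3,2,2,1} = 0
G(13) = mex{0,3,2,2} = 1
G(14) = mex{0,0,2,2} = 1
G(15) = mex{0,0,3,2} = 1
G(16) = mex{1,0,0,3} = 2
G(17) = mex{1,1,0,0} = 2
G(18) = mex{1,1,0,0} = 2
G(19) = mex{2,1,1,0} = 3

3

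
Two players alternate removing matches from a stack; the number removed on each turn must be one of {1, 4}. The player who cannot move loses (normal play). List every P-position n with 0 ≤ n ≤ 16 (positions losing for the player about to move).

0, 2, 5, 7, 10, 12, 15

G(0) = 0
G(1) = mex{0} = 1
G(2) = mex{1} = 0
G(3) = mex{0} = 1
G(4) = mex{1,0} = 2
G(5) = mex{2,1} = 0
G(6) = mex{0,0} = 1
G(7) = mex{1,1} = 0
G(8) = mex{0,2} = 1
G(9) = mex{1,0} = 2
G(10) = mex{2,1} = 0
G(11) = mex{0,0} = 1
G(12) = mex{1,1} = 0
G(13) = mex{0,2} = 1
G(14) = mex{1,0} = 2
G(15) = mex{2,1} = 0
G(16) = mex{0,0} = 1
P-positions are exactly the n with G(n) = 0.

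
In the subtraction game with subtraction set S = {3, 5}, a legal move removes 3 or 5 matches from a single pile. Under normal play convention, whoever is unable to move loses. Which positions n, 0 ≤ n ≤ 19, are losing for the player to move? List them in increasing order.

0, 1, 2, 8, 9, 10, 16, 17, 18

n :  0  1  2  3  4  5  6  7  8  9 10 11 12 13 14 15 16 17 18 19
G :  0  0  0  1  1  1  2  2  0  0  0  1  1  1  2  2  0  0  0  1
P-positions are exactly the n with G(n) = 0.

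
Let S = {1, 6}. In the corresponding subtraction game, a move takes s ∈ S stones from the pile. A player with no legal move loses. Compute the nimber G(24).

1

n :  0  1  2  3  4  5  6  7  8  9 10 11 12 13 14 15 16 17 18 19 20 21 22 23 24
G :  0  1  0  1  0  1  2  0  1  0  1  0  1  2  0  1  0  1  0  1  2  0  1  0  1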